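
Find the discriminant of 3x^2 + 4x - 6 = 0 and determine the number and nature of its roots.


For ax^2 + bx + c = 0, discriminant D = b^2 - 4ac
Here a = 3, b = 4, c = -6
D = (4)^2 - 4(3)(-6) = 16 + 72 = 88

D = 88 > 0 but not a perfect square
The equation has 2 distinct real irrational roots.

Discriminant = 88, 2 distinct real irrational roots


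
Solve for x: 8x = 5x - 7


Starting with: 8x = 5x - 7
Move all x terms to left: (8 - 5)x = -7 - 0
Simplify: 3x = -7
Divide both sides by 3: x = -7/3

x = -7/3


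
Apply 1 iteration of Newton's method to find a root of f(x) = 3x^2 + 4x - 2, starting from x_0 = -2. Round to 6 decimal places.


Newton's method: x_(n+1) = x_n - f(x_n)/f'(x_n)
f(x) = 3x^2 + 4x - 2
f'(x) = 6x + 4

Iteration 1:
  f(-2.000000) = 2.000000
  f'(-2.000000) = -8.000000
  x_1 = -2.000000 - (2.000000)/(-8.000000) = -1.750000

x_1 = -1.750000


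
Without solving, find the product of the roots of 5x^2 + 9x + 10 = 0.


By Vieta's formulas for ax^2 + bx + c = 0:
  Sum of roots = -b/a
  Product of roots = c/a

Here a = 5, b = 9, c = 10
Sum = -(9)/5 = -9/5
Product = 10/5 = 2

Product = 2


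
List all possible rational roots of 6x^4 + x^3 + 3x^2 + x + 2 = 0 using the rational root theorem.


Rational root theorem: possible roots are ±p/q where:
  p divides the constant term (2): p ∈ {1, 2}
  q divides the leading coefficient (6): q ∈ {1, 2, 3, 6}

All possible rational roots: -2, -1, -2/3, -1/2, -1/3, -1/6, 1/6, 1/3, 1/2, 2/3, 1, 2

-2, -1, -2/3, -1/2, -1/3, -1/6, 1/6, 1/3, 1/2, 2/3, 1, 2


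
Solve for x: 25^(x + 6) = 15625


Express both sides with the same base.
15625 = 25^3
Since the bases match, equate exponents: x + 6 = 3
So x = 3 - (6) = -3

x = -3


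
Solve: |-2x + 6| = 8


An absolute value equation |expr| = 8 gives two cases:
Case 1: -2x + 6 = 8
  -2x = 2, so x = -1
Case 2: -2x + 6 = -8
  -2x = -14, so x = 7

x = -1, x = 7


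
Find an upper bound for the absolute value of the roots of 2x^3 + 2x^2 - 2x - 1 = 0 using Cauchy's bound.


Cauchy's bound: all roots r satisfy |r| <= 1 + max(|a_i/a_n|) for i = 0,...,n-1
where a_n is the leading coefficient.

Coefficients: [2, 2, -2, -1]
Leading coefficient a_n = 2
Ratios |a_i/a_n|: 1, 1, 1/2
Maximum ratio: 1
Cauchy's bound: |r| <= 1 + 1 = 2

Upper bound = 2


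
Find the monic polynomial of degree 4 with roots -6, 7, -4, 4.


A monic polynomial with roots -6, 7, -4, 4 is:
p(x) = (x + 6)(x - 7)(x + 4)(x - 4)
After multiplying by (x + 6): x + 6
After multiplying by (x - 7): x^2 - x - 42
After multiplying by (x + 4): x^3 + 3x^2 - 46x - 168
After multiplying by (x - 4): x^4 - x^3 - 58x^2 + 16x + 672

x^4 - x^3 - 58x^2 + 16x + 672


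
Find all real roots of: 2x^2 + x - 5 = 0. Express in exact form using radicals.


Using the quadratic formula: x = (-b ± sqrt(b^2 - 4ac)) / (2a)
Here a = 2, b = 1, c = -5
Discriminant = b^2 - 4ac = 1^2 - 4(2)(-5) = 1 + 40 = 41
Since discriminant = 41 > 0, there are two real roots.
x = (-1 ± sqrt(41)) / 4
Numerically: x ≈ 1.3508 or x ≈ -1.8508

x = (-1 + sqrt(41)) / 4 or x = (-1 - sqrt(41)) / 4


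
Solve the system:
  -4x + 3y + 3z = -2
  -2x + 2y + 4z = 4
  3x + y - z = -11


Using Cramer's rule. Expand each determinant along the first row.
D  = (-4)*[2*(-1) - 4*1] - 3*[(-2)*(-1) - 4*3] + 3*[(-2)*1 - 2*3]
  = (-4)*(-6) - 3*(-10) + 3*(-8) = 30
Dx = (-2)*[2*(-1) - 4*1] - 3*[4*(-1) - 4*(-11)] + 3*[4*1 - 2*(-11)]
  = (-2)*(-6) - 3*(40) + 3*(26) = -30
Dy = (-4)*[4*(-1) - 4*(-11)] - (-2)*[(-2)*(-1) - 4*3] + 3*[(-2)*(-11) - 4*3]
  = (-4)*(40) - (-2)*(-10) + 3*(10) = -150
Dz = (-4)*[2*(-11) - 4*1] - 3*[(-2)*(-11) - 4*3] + (-2)*[(-2)*1 - 2*3]
  = (-4)*(-26) - 3*(10) + (-2)*(-8) = 90
x = Dx/D = -30/30 = -1, y = Dy/D = -150/30 = -5, z = Dz/D = 90/30 = 3
Check eq1: (-4)(-1) + (3)(-5) + (3)(3) = -2 = -2 ✓
Check eq2: (-2)(-1) + (2)(-5) + (4)(3) = 4 = 4 ✓
Check eq3: (3)(-1) + (1)(-5) + (-1)(3) = -11 = -11 ✓

x = -1, y = -5, z = 3


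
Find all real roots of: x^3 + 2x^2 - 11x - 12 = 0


Let p(x) = x^3 + 2x^2 - 11x - 12. By the rational root theorem (leading coefficient 1), any rational root is an integer divisor of 12: try ±1, ±2, ... in turn.
Test x = 1: value = -20 ≠ 0.
Test x = -1: value = 0 ✓, so (x + 1) is a factor.
Synthetic division by (x + 1): bring down 1; 1(-1) + 2 = 1; 1(-1) - 11 = -12; (-12)(-1) - 12 = 0 → quotient x^2 + x - 12, remainder 0.
Solve the quadratic x^2 + x - 12 = 0: discriminant = 1^2 - 4(1)(-12) = 1 + 48 = 49.
sqrt(49) = 7, so x = (-1 ± 7)/2: x = 3 or x = -4.

x = -4, x = -1, x = 3


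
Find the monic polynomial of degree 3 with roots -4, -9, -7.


A monic polynomial with roots -4, -9, -7 is:
p(x) = (x + 4)(x + 9)(x + 7)
After multiplying by (x + 4): x + 4
After multiplying by (x + 9): x^2 + 13x + 36
After multiplying by (x + 7): x^3 + 20x^2 + 127x + 252

x^3 + 20x^2 + 127x + 252


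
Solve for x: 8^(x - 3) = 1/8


Express both sides with the same base.
1/8 = 8^(-1)
Since the bases match, equate exponents: x - 3 = -1
So x = -1 - (-3) = 2

x = 2


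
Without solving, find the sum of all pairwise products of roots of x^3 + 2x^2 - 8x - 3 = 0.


By Vieta's formulas for x^3 + bx^2 + cx + d = 0:
  r1 + r2 + r3 = -b/a = -2
  r1*r2 + r1*r3 + r2*r3 = c/a = -8
  r1*r2*r3 = -d/a = 3


Sum of pairwise products = -8


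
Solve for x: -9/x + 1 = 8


Subtract 1 from both sides: -9/x = 7
Multiply both sides by x: -9 = 7 * x
Divide by 7: x = -9/7

x = -9/7


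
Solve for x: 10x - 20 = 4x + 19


Starting with: 10x - 20 = 4x + 19
Move all x terms to left: (10 - 4)x = 19 + 20
Simplify: 6x = 39
Divide both sides by 6: x = 13/2

x = 13/2


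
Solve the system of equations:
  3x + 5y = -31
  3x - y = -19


Using Cramer's rule:
Determinant D = (3)(-1) - (3)(5) = -3 - 15 = -18
Dx = (-31)(-1) - (-19)(5) = 31 + 95 = 126
Dy = (3)(-19) - (3)(-31) = -57 + 93 = 36
x = Dx/D = 126/-18 = -7
y = Dy/D = 36/-18 = -2

x = -7, y = -2


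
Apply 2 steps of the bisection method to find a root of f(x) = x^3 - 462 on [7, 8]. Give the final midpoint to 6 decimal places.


f(x) = x^3 - 462
f(7) = -119 < 0
f(8) = 50 > 0

Step 1: midpoint = (7.000000 + 8.000000)/2 = 7.500000
  f(7.500000) = -40.125000
  f(mid) < 0, so root is in [7.500000, 8.000000]

Step 2: midpoint = (7.500000 + 8.000000)/2 = 7.750000
  f(7.750000) = 3.484375
  f(mid) > 0, so root is in [7.500000, 7.750000]

midpoint = 7.750000


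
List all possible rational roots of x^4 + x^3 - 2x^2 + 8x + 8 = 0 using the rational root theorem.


Rational root theorem: possible roots are ±p/q where:
  p divides the constant term (8): p ∈ {1, 2, 4, 8}
  q divides the leading coefficient (1): q ∈ {1}

All possible rational roots: -8, -4, -2, -1, 1, 2, 4, 8

-8, -4, -2, -1, 1, 2, 4, 8


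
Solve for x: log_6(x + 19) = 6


Convert to exponential form: x + 19 = 6^6 = 46656
x = 46656 - 19 = 46637
Check: log_6(46637 + 19) = log_6(46656) = log_6(46656) = 6 ✓

x = 46637


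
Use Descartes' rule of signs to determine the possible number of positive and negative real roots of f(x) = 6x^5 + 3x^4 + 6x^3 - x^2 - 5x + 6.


Descartes' rule of signs:

For positive roots, count sign changes in f(x) = 6x^5 + 3x^4 + 6x^3 - x^2 - 5x + 6:
Signs of coefficients: +, +, +, -, -, +
Number of sign changes: 2
Possible positive real roots: 2, 0

For negative roots, examine f(-x) = -6x^5 + 3x^4 - 6x^3 - x^2 + 5x + 6:
Signs of coefficients: -, +, -, -, +, +
Number of sign changes: 3
Possible negative real roots: 3, 1

Positive roots: 2 or 0; Negative roots: 3 or 1


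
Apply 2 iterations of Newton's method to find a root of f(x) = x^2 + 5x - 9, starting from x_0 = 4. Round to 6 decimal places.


Newton's method: x_(n+1) = x_n - f(x_n)/f'(x_n)
f(x) = x^2 + 5x - 9
f'(x) = 2x + 5

Iteration 1:
  f(4.000000) = 27.000000
  f'(4.000000) = 13.000000
  x_1 = 4.000000 - (27.000000)/(13.000000) = 1.923077

Iteration 2:
  f(1.923077) = 4.313609
  f'(1.923077) = 8.846154
  x_2 = 1.923077 - (4.313609)/(8.846154) = 1.435452

x_2 = 1.435452


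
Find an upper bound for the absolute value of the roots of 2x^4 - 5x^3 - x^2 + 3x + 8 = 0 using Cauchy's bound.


Cauchy's bound: all roots r satisfy |r| <= 1 + max(|a_i/a_n|) for i = 0,...,n-1
where a_n is the leading coefficient.

Coefficients: [2, -5, -1, 3, 8]
Leading coefficient a_n = 2
Ratios |a_i/a_n|: 5/2, 1/2, 3/2, 4
Maximum ratio: 4
Cauchy's bound: |r| <= 1 + 4 = 5

Upper bound = 5


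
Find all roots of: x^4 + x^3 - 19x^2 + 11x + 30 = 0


Let p(x) = x^4 + x^3 - 19x^2 + 11x + 30. By the rational root theorem (leading coefficient 1), any rational root is an integer divisor of 30: try ±1, ±2, ... in turn.
Test x = 1: value = 24 ≠ 0.
Test x = -1: value = 0 ✓, so (x + 1) is a factor.
Synthetic division by (x + 1): bring down 1; 1(-1) + 1 = 0; 0(-1) - 19 = -19; (-19)(-1) + 11 = 30; 30(-1) + 30 = 0 → quotient x^3 - 19x + 30, remainder 0.
Continue with the quotient x^3 - 19x + 30 (candidates must divide 30; re-test x = -1 first in case it repeats).
Test x = -1: value = 48 ≠ 0.
Test x = 2: value = 0 ✓, so (x - 2) is a factor.
Synthetic division by (x - 2): bring down 1; 1(2) + 0 = 2; 2(2) - 19 = -15; (-15)(2) + 30 = 0 → quotient x^2 + 2x - 15, remainder 0.
Solve the quadratic x^2 + 2x - 15 = 0: discriminant = 2^2 - 4(1)(-15) = 4 + 60 = 64.
sqrt(64) = 8, so x = (-2 ± 8)/2: x = 3 or x = -5.
Collecting all roots found:

x = -5, x = -1, x = 2, x = 3


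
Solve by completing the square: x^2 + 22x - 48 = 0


Start: x^2 + 22x - 48 = 0
Move constant: x^2 + 22x = 48
Half of 22 is 11, squared is 121
Add 121 to both sides: x^2 + 22x + 121 = 169
(x + 11)^2 = 169
x + 11 = ±13
x = -11 + 13 = 2 or x = -11 - 13 = -24

x = -24, x = 2


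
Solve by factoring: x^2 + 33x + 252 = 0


We need two numbers that multiply to 252 and add to 33.
Those numbers are 21 and 12 (since 21 * 12 = 252 and 21 + 12 = 33).
So x^2 + 33x + 252 = (x + 21)(x + 12) = 0
Setting each factor to zero: x = -21 or x = -12

x = -21, x = -12


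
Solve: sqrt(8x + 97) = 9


Square both sides: 8x + 97 = 9^2 = 81
8x = 81 - 97 = -16
x = -2
Check: sqrt(8*(-2) + 97) = sqrt(81) = 9 ✓

x = -2


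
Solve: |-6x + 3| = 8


An absolute value equation |expr| = 8 gives two cases:
Case 1: -6x + 3 = 8
  -6x = 5, so x = -5/6
Case 2: -6x + 3 = -8
  -6x = -11, so x = 11/6

x = -5/6, x = 11/6


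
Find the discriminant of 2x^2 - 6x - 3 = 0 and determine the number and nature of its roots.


For ax^2 + bx + c = 0, discriminant D = b^2 - 4ac
Here a = 2, b = -6, c = -3
D = (-6)^2 - 4(2)(-3) = 36 + 24 = 60

D = 60 > 0 but not a perfect square
The equation has 2 distinct real irrational roots.

Discriminant = 60, 2 distinct real irrational roots


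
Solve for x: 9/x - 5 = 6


Subtract -5 from both sides: 9/x = 11
Multiply both sides by x: 9 = 11 * x
Divide by 11: x = 9/11

x = 9/11


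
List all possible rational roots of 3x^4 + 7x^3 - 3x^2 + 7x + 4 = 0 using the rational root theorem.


Rational root theorem: possible roots are ±p/q where:
  p divides the constant term (4): p ∈ {1, 2, 4}
  q divides the leading coefficient (3): q ∈ {1, 3}

All possible rational roots: -4, -2, -4/3, -1, -2/3, -1/3, 1/3, 2/3, 1, 4/3, 2, 4

-4, -2, -4/3, -1, -2/3, -1/3, 1/3, 2/3, 1, 4/3, 2, 4


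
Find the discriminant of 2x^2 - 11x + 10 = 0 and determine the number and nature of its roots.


For ax^2 + bx + c = 0, discriminant D = b^2 - 4ac
Here a = 2, b = -11, c = 10
D = (-11)^2 - 4(2)(10) = 121 - 80 = 41

D = 41 > 0 but not a perfect square
The equation has 2 distinct real irrational roots.

Discriminant = 41, 2 distinct real irrational roots


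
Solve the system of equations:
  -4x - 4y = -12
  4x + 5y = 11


Using Cramer's rule:
Determinant D = (-4)(5) - (4)(-4) = -20 + 16 = -4
Dx = (-12)(5) - (11)(-4) = -60 + 44 = -16
Dy = (-4)(11) - (4)(-12) = -44 + 48 = 4
x = Dx/D = -16/-4 = 4
y = Dy/D = 4/-4 = -1

x = 4, y = -1


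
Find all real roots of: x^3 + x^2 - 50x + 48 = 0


Let p(x) = x^3 + x^2 - 50x + 48. By the rational root theorem (leading coefficient 1), any rational root is an integer divisor of 48: try ±1, ±2, ... in turn.
Test x = 1: value = 0 ✓, so (x - 1) is a factor.
Synthetic division by (x - 1): bring down 1; 1(1) + 1 = 2; 2(1) - 50 = -48; (-48)(1) + 48 = 0 → quotient x^2 + 2x - 48, remainder 0.
Solve the quadratic x^2 + 2x - 48 = 0: discriminant = 2^2 - 4(1)(-48) = 4 + 192 = 196.
sqrt(196) = 14, so x = (-2 ± 14)/2: x = 6 or x = -8.

x = -8, x = 1, x = 6


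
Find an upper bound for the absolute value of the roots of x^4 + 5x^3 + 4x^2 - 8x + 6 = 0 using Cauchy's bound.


Cauchy's bound: all roots r satisfy |r| <= 1 + max(|a_i/a_n|) for i = 0,...,n-1
where a_n is the leading coefficient.

Coefficients: [1, 5, 4, -8, 6]
Leading coefficient a_n = 1
Ratios |a_i/a_n|: 5, 4, 8, 6
Maximum ratio: 8
Cauchy's bound: |r| <= 1 + 8 = 9

Upper bound = 9


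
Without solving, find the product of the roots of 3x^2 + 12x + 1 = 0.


By Vieta's formulas for ax^2 + bx + c = 0:
  Sum of roots = -b/a
  Product of roots = c/a

Here a = 3, b = 12, c = 1
Sum = -(12)/3 = -4
Product = 1/3 = 1/3

Product = 1/3


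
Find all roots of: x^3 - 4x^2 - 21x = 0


The constant term is 0, so x = 0 is a root. Factor out x:
  x^2 - 4x - 21 = 0
Solve the quadratic x^2 - 4x - 21 = 0: discriminant = (-4)^2 - 4(1)(-21) = 16 + 84 = 100.
sqrt(100) = 10, so x = (4 ± 10)/2: x = 7 or x = -3.
Collecting all roots found:

x = -3, x = 0, x = 7


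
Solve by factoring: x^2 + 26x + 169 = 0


We need two numbers that multiply to 169 and add to 26.
Those numbers are 13 and 13 (since 13 * 13 = 169 and 13 + 13 = 26).
So x^2 + 26x + 169 = (x + 13)(x + 13) = 0
Setting each factor to zero: x = -13 or x = -13

x = -13


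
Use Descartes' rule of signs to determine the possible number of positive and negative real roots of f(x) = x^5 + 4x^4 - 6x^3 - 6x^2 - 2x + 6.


Descartes' rule of signs:

For positive roots, count sign changes in f(x) = x^5 + 4x^4 - 6x^3 - 6x^2 - 2x + 6:
Signs of coefficients: +, +, -, -, -, +
Number of sign changes: 2
Possible positive real roots: 2, 0

For negative roots, examine f(-x) = -x^5 + 4x^4 + 6x^3 - 6x^2 + 2x + 6:
Signs of coefficients: -, +, +, -, +, +
Number of sign changes: 3
Possible negative real roots: 3, 1

Positive roots: 2 or 0; Negative roots: 3 or 1


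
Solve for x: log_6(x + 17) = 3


Convert to exponential form: x + 17 = 6^3 = 216
x = 216 - 17 = 199
Check: log_6(199 + 17) = log_6(216) = log_6(216) = 3 ✓

x = 199


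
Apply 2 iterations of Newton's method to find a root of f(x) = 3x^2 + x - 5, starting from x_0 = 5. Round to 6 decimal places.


Newton's method: x_(n+1) = x_n - f(x_n)/f'(x_n)
f(x) = 3x^2 + x - 5
f'(x) = 6x + 1

Iteration 1:
  f(5.000000) = 75.000000
  f'(5.000000) = 31.000000
  x_1 = 5.000000 - (75.000000)/(31.000000) = 2.580645

Iteration 2:
  f(2.580645) = 17.559834
  f'(2.580645) = 16.483871
  x_2 = 2.580645 - (17.559834)/(16.483871) = 1.515372

x_2 = 1.515372


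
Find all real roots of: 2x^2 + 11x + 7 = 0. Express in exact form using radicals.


Using the quadratic formula: x = (-b ± sqrt(b^2 - 4ac)) / (2a)
Here a = 2, b = 11, c = 7
Discriminant = b^2 - 4ac = 11^2 - 4(2)(7) = 121 - 56 = 65
Since discriminant = 65 > 0, there are two real roots.
x = (-11 ± sqrt(65)) / 4
Numerically: x ≈ -0.7344 or x ≈ -4.7656

x = (-11 + sqrt(65)) / 4 or x = (-11 - sqrt(65)) / 4


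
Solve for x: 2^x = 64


Express both sides with the same base.
64 = 2^6
Since the bases match: x = 6

x = 6


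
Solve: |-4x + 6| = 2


An absolute value equation |expr| = 2 gives two cases:
Case 1: -4x + 6 = 2
  -4x = -4, so x = 1
Case 2: -4x + 6 = -2
  -4x = -8, so x = 2

x = 1, x = 2


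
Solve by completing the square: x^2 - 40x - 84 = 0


Start: x^2 - 40x - 84 = 0
Move constant: x^2 - 40x = 84
Half of -40 is -20, squared is 400
Add 400 to both sides: x^2 - 40x + 400 = 484
(x - 20)^2 = 484
x - 20 = ±22
x = 20 + 22 = 42 or x = 20 - 22 = -2

x = -2, x = 42


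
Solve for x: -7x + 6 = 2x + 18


Starting with: -7x + 6 = 2x + 18
Move all x terms to left: (-7 - 2)x = 18 - 6
Simplify: -9x = 12
Divide both sides by -9: x = -4/3

x = -4/3


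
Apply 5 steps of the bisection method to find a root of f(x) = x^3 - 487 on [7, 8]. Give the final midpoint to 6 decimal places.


f(x) = x^3 - 487
f(7) = -144 < 0
f(8) = 25 > 0

Step 1: midpoint = (7.000000 + 8.000000)/2 = 7.500000
  f(7.500000) = -65.125000
  f(mid) < 0, so root is in [7.500000, 8.000000]

Step 2: midpoint = (7.500000 + 8.000000)/2 = 7.750000
  f(7.750000) = -21.515625
  f(mid) < 0, so root is in [7.750000, 8.000000]

Step 3: midpoint = (7.750000 + 8.000000)/2 = 7.875000
  f(7.875000) = 1.373047
  f(mid) > 0, so root is in [7.750000, 7.875000]

Step 4: midpoint = (7.750000 + 7.875000)/2 = 7.812500
  f(7.812500) = -10.162842
  f(mid) < 0, so root is in [7.812500, 7.875000]

Step 5: midpoint = (7.812500 + 7.875000)/2 = 7.843750
  f(7.843750) = -4.417877
  f(mid) < 0, so root is in [7.843750, 7.875000]

midpoint = 7.843750


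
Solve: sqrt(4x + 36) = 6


Square both sides: 4x + 36 = 6^2 = 36
4x = 36 - 36 = 0
x = 0
Check: sqrt(4*0 + 36) = sqrt(36) = 6 ✓

x = 0


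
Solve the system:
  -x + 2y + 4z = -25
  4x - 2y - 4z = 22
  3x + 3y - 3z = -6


Using Cramer's rule. Expand each determinant along the first row.
D  = (-1)*[(-2)*(-3) - (-4)*3] - 2*[4*(-3) - (-4)*3] + 4*[4*3 - (-2)*3]
  = (-1)*(18) - 2*(0) + 4*(18) = 54
Dx = (-25)*[(-2)*(-3) - (-4)*3] - 2*[22*(-3) - (-4)*(-6)] + 4*[22*3 - (-2)*(-6)]
  = (-25)*(18) - 2*(-90) + 4*(54) = -54
Dy = (-1)*[22*(-3) - (-4)*(-6)] - (-25)*[4*(-3) - (-4)*3] + 4*[4*(-6) - 22*3]
  = (-1)*(-90) - (-25)*(0) + 4*(-90) = -270
Dz = (-1)*[(-2)*(-6) - 22*3] - 2*[4*(-6) - 22*3] + (-25)*[4*3 - (-2)*3]
  = (-1)*(-54) - 2*(-90) + (-25)*(18) = -216
x = Dx/D = -54/54 = -1, y = Dy/D = -270/54 = -5, z = Dz/D = -216/54 = -4
Check eq1: (-1)(-1) + (2)(-5) + (4)(-4) = -25 = -25 ✓
Check eq2: (4)(-1) + (-2)(-5) + (-4)(-4) = 22 = 22 ✓
Check eq3: (3)(-1) + (3)(-5) + (-3)(-4) = -6 = -6 ✓

x = -1, y = -5, z = -4


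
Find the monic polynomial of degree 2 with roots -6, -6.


A monic polynomial with roots -6, -6 is:
p(x) = (x + 6)(x + 6)
After multiplying by (x + 6): x + 6
After multiplying by (x + 6): x^2 + 12x + 36

x^2 + 12x + 36


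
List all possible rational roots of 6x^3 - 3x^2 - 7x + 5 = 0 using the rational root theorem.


Rational root theorem: possible roots are ±p/q where:
  p divides the constant term (5): p ∈ {1, 5}
  q divides the leading coefficient (6): q ∈ {1, 2, 3, 6}

All possible rational roots: -5, -5/2, -5/3, -1, -5/6, -1/2, -1/3, -1/6, 1/6, 1/3, 1/2, 5/6, 1, 5/3, 5/2, 5

-5, -5/2, -5/3, -1, -5/6, -1/2, -1/3, -1/6, 1/6, 1/3, 1/2, 5/6, 1, 5/3, 5/2, 5


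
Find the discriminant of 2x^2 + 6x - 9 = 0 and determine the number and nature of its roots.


For ax^2 + bx + c = 0, discriminant D = b^2 - 4ac
Here a = 2, b = 6, c = -9
D = (6)^2 - 4(2)(-9) = 36 + 72 = 108

D = 108 > 0 but not a perfect square
The equation has 2 distinct real irrational roots.

Discriminant = 108, 2 distinct real irrational roots


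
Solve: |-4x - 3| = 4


An absolute value equation |expr| = 4 gives two cases:
Case 1: -4x - 3 = 4
  -4x = 7, so x = -7/4
Case 2: -4x - 3 = -4
  -4x = -1, so x = 1/4

x = -7/4, x = 1/4


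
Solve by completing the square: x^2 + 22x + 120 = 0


Start: x^2 + 22x + 120 = 0
Move constant: x^2 + 22x = -120
Half of 22 is 11, squared is 121
Add 121 to both sides: x^2 + 22x + 121 = 1
(x + 11)^2 = 1
x + 11 = ±1
x = -11 + 1 = -10 or x = -11 - 1 = -12

x = -12, x = -10


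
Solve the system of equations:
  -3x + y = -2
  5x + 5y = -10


Using Cramer's rule:
Determinant D = (-3)(5) - (5)(1) = -15 - 5 = -20
Dx = (-2)(5) - (-10)(1) = -10 + 10 = 0
Dy = (-3)(-10) - (5)(-2) = 30 + 10 = 40
x = Dx/D = 0/-20 = 0
y = Dy/D = 40/-20 = -2

x = 0, y = -2


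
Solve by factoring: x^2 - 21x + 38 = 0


We need two numbers that multiply to 38 and add to -21.
Those numbers are -2 and -19 (since (-2) * (-19) = 38 and (-2) + (-19) = -21).
So x^2 - 21x + 38 = (x - 2)(x - 19) = 0
Setting each factor to zero: x = 2 or x = 19

x = 2, x = 19


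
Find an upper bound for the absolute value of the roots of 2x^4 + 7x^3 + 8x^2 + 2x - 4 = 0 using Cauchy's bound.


Cauchy's bound: all roots r satisfy |r| <= 1 + max(|a_i/a_n|) for i = 0,...,n-1
where a_n is the leading coefficient.

Coefficients: [2, 7, 8, 2, -4]
Leading coefficient a_n = 2
Ratios |a_i/a_n|: 7/2, 4, 1, 2
Maximum ratio: 4
Cauchy's bound: |r| <= 1 + 4 = 5

Upper bound = 5


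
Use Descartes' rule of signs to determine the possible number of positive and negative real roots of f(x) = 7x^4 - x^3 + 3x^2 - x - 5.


Descartes' rule of signs:

For positive roots, count sign changes in f(x) = 7x^4 - x^3 + 3x^2 - x - 5:
Signs of coefficients: +, -, +, -, -
Number of sign changes: 3
Possible positive real roots: 3, 1

For negative roots, examine f(-x) = 7x^4 + x^3 + 3x^2 + x - 5:
Signs of coefficients: +, +, +, +, -
Number of sign changes: 1
Possible negative real roots: 1

Positive roots: 3 or 1; Negative roots: 1


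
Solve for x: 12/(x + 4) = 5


Multiply both sides by (x + 4): 12 = 5(x + 4)
Distribute: 12 = 5x + 20
5x = 12 - 20 = -8
x = -8/5

x = -8/5


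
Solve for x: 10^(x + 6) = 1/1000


Express both sides with the same base.
1/1000 = 10^(-3)
Since the bases match, equate exponents: x + 6 = -3
So x = -3 - (6) = -9

x = -9


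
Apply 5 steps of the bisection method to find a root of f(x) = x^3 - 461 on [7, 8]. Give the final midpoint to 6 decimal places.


f(x) = x^3 - 461
f(7) = -118 < 0
f(8) = 51 > 0

Step 1: midpoint = (7.000000 + 8.000000)/2 = 7.500000
  f(7.500000) = -39.125000
  f(mid) < 0, so root is in [7.500000, 8.000000]

Step 2: midpoint = (7.500000 + 8.000000)/2 = 7.750000
  f(7.750000) = 4.484375
  f(mid) > 0, so root is in [7.500000, 7.750000]

Step 3: midpoint = (7.500000 + 7.750000)/2 = 7.625000
  f(7.625000) = -17.677734
  f(mid) < 0, so root is in [7.625000, 7.750000]

Step 4: midpoint = (7.625000 + 7.750000)/2 = 7.687500
  f(7.687500) = -6.686768
  f(mid) < 0, so root is in [7.687500, 7.750000]

Step 5: midpoint = (7.687500 + 7.750000)/2 = 7.718750
  f(7.718750) = -1.123810
  f(mid) < 0, so root is in [7.718750, 7.750000]

midpoint = 7.718750


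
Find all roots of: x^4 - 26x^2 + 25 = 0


Let p(x) = x^4 - 26x^2 + 25. By the rational root theorem (leading coefficient 1), any rational root is an integer divisor of 25: try ±1, ±2, ... in turn.
Test x = 1: value = 0 ✓, so (x - 1) is a factor.
Synthetic division by (x - 1): bring down 1; 1(1) + 0 = 1; 1(1) - 26 = -25; (-25)(1) + 0 = -25; (-25)(1) + 25 = 0 → quotient x^3 + x^2 - 25x - 25, remainder 0.
Continue with the quotient x^3 + x^2 - 25x - 25 (candidates must divide 25; re-test x = 1 first in case it repeats).
Test x = 1: value = -48 ≠ 0.
Test x = -1: value = 0 ✓, so (x + 1) is a factor.
Synthetic division by (x + 1): bring down 1; 1(-1) + 1 = 0; 0(-1) - 25 = -25; (-25)(-1) - 25 = 0 → quotient x^2 - 25, remainder 0.
Solve the quadratic x^2 - 25 = 0: discriminant = 0^2 - 4(1)(-25) = 0 + 100 = 100.
sqrt(100) = 10, so x = (0 ± 10)/2: x = 5 or x = -5.
Collecting all roots found:

x = -5, x = -1, x = 1, x = 5


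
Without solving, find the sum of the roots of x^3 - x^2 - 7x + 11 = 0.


By Vieta's formulas for x^3 + bx^2 + cx + d = 0:
  r1 + r2 + r3 = -b/a = 1
  r1*r2 + r1*r3 + r2*r3 = c/a = -7
  r1*r2*r3 = -d/a = -11


Sum = 1


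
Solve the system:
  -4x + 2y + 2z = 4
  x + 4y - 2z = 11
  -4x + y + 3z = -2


Using Cramer's rule. Expand each determinant along the first row.
D  = (-4)*[4*3 - (-2)*1] - 2*[1*3 - (-2)*(-4)] + 2*[1*1 - 4*(-4)]
  = (-4)*(14) - 2*(-5) + 2*(17) = -12
Dx = 4*[4*3 - (-2)*1] - 2*[11*3 - (-2)*(-2)] + 2*[11*1 - 4*(-2)]
  = 4*(14) - 2*(29) + 2*(19) = 36
Dy = (-4)*[11*3 - (-2)*(-2)] - 4*[1*3 - (-2)*(-4)] + 2*[1*(-2) - 11*(-4)]
  = (-4)*(29) - 4*(-5) + 2*(42) = -12
Dz = (-4)*[4*(-2) - 11*1] - 2*[1*(-2) - 11*(-4)] + 4*[1*1 - 4*(-4)]
  = (-4)*(-19) - 2*(42) + 4*(17) = 60
x = Dx/D = 36/-12 = -3, y = Dy/D = -12/-12 = 1, z = Dz/D = 60/-12 = -5
Check eq1: (-4)(-3) + (2)(1) + (2)(-5) = 4 = 4 ✓
Check eq2: (1)(-3) + (4)(1) + (-2)(-5) = 11 = 11 ✓
Check eq3: (-4)(-3) + (1)(1) + (3)(-5) = -2 = -2 ✓

x = -3, y = 1, z = -5


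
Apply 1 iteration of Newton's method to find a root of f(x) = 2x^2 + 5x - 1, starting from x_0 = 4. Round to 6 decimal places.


Newton's method: x_(n+1) = x_n - f(x_n)/f'(x_n)
f(x) = 2x^2 + 5x - 1
f'(x) = 4x + 5

Iteration 1:
  f(4.000000) = 51.000000
  f'(4.000000) = 21.000000
  x_1 = 4.000000 - (51.000000)/(21.000000) = 1.571429

x_1 = 1.571429


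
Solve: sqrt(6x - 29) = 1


Square both sides: 6x - 29 = 1^2 = 1
6x = 1 + 29 = 30
x = 5
Check: sqrt(6*5 - 29) = sqrt(1) = 1 ✓

x = 5


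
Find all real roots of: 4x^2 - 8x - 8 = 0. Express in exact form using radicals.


Using the quadratic formula: x = (-b ± sqrt(b^2 - 4ac)) / (2a)
Here a = 4, b = -8, c = -8
Discriminant = b^2 - 4ac = (-8)^2 - 4(4)(-8) = 64 + 128 = 192
Since discriminant = 192 > 0, there are two real roots.
x = (8 ± 8*sqrt(3)) / 8
Simplifying: x = 1 ± sqrt(3)
Numerically: x ≈ 2.7321 or x ≈ -0.7321

x = 1 + sqrt(3) or x = 1 - sqrt(3)


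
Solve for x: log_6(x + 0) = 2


Convert to exponential form: x + 0 = 6^2 = 36
x = 36 - 0 = 36
Check: log_6(36 + 0) = log_6(36) = log_6(36) = 2 ✓

x = 36


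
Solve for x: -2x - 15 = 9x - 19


Starting with: -2x - 15 = 9x - 19
Move all x terms to left: (-2 - 9)x = -19 + 15
Simplify: -11x = -4
Divide both sides by -11: x = 4/11

x = 4/11


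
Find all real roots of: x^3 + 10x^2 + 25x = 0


The constant term is 0, so x = 0 is a root. Factor out x:
  x(x^2 + 10x + 25) = 0
Solve the quadratic x^2 + 10x + 25 = 0: discriminant = 10^2 - 4(1)(25) = 100 - 100 = 0.
Discriminant = 0, so a double root: x = -10/2 = -5.

x = -5 (multiplicity 2), x = 0


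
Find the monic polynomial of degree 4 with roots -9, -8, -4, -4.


A monic polynomial with roots -9, -8, -4, -4 is:
p(x) = (x + 9)(x + 8)(x + 4)(x + 4)
After multiplying by (x + 9): x + 9
After multiplying by (x + 8): x^2 + 17x + 72
After multiplying by (x + 4): x^3 + 21x^2 + 140x + 288
After multiplying by (x + 4): x^4 + 25x^3 + 224x^2 + 848x + 1152

x^4 + 25x^3 + 224x^2 + 848x + 1152


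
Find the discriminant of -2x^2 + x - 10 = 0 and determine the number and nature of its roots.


For ax^2 + bx + c = 0, discriminant D = b^2 - 4ac
Here a = -2, b = 1, c = -10
D = (1)^2 - 4(-2)(-10) = 1 - 80 = -79

D = -79 < 0
The equation has no real roots (2 complex conjugate roots).

Discriminant = -79, no real roots (2 complex conjugate roots)


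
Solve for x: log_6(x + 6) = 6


Convert to exponential form: x + 6 = 6^6 = 46656
x = 46656 - 6 = 46650
Check: log_6(46650 + 6) = log_6(46656) = log_6(46656) = 6 ✓

x = 46650


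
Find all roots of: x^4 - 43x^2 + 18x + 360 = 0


Let p(x) = x^4 - 43x^2 + 18x + 360. By the rational root theorem (leading coefficient 1), any rational root is an integer divisor of 360: try ±1, ±2, ... in turn.
Test x = 1: value = 336 ≠ 0.
Test x = -1: value = 300 ≠ 0.
Test x = 2: value = 240 ≠ 0.
Test x = -2: value = 168 ≠ 0.
Test x = 3: value = 108 ≠ 0.
Test x = -3: value = 0 ✓, so (x + 3) is a factor.
Synthetic division by (x + 3): bring down 1; 1(-3) + 0 = -3; (-3)(-3) - 43 = -34; (-34)(-3) + 18 = 120; 120(-3) + 360 = 0 → quotient x^3 - 3x^2 - 34x + 120, remainder 0.
Continue with the quotient x^3 - 3x^2 - 34x + 120 (candidates must divide 120; re-test x = -3 first in case it repeats).
Test x = -3: value = 168 ≠ 0.
Test x = 4: value = 0 ✓, so (x - 4) is a factor.
Synthetic division by (x - 4): bring down 1; 1(4) - 3 = 1; 1(4) - 34 = -30; (-30)(4) + 120 = 0 → quotient x^2 + x - 30, remainder 0.
Solve the quadratic x^2 + x - 30 = 0: discriminant = 1^2 - 4(1)(-30) = 1 + 120 = 121.
sqrt(121) = 11, so x = (-1 ± 11)/2: x = 5 or x = -6.
Collecting all roots found:

x = -6, x = -3, x = 4, x = 5


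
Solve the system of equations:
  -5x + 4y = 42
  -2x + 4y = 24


Using Cramer's rule:
Determinant D = (-5)(4) - (-2)(4) = -20 + 8 = -12
Dx = (42)(4) - (24)(4) = 168 - 96 = 72
Dy = (-5)(24) - (-2)(42) = -120 + 84 = -36
x = Dx/D = 72/-12 = -6
y = Dy/D = -36/-12 = 3

x = -6, y = 3


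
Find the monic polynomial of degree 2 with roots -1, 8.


A monic polynomial with roots -1, 8 is:
p(x) = (x + 1)(x - 8)
After multiplying by (x + 1): x + 1
After multiplying by (x - 8): x^2 - 7x - 8

x^2 - 7x - 8


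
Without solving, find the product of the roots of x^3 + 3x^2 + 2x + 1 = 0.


By Vieta's formulas for x^3 + bx^2 + cx + d = 0:
  r1 + r2 + r3 = -b/a = -3
  r1*r2 + r1*r3 + r2*r3 = c/a = 2
  r1*r2*r3 = -d/a = -1


Product = -1


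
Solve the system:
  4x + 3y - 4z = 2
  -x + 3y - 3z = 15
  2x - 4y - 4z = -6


Using Cramer's rule. Expand each determinant along the first row.
D  = 4*[3*(-4) - (-3)*(-4)] - 3*[(-1)*(-4) - (-3)*2] + (-4)*[(-1)*(-4) - 3*2]
  = 4*(-24) - 3*(10) + (-4)*(-2) = -118
Dx = 2*[3*(-4) - (-3)*(-4)] - 3*[15*(-4) - (-3)*(-6)] + (-4)*[15*(-4) - 3*(-6)]
  = 2*(-24) - 3*(-78) + (-4)*(-42) = 354
Dy = 4*[15*(-4) - (-3)*(-6)] - 2*[(-1)*(-4) - (-3)*2] + (-4)*[(-1)*(-6) - 15*2]
  = 4*(-78) - 2*(10) + (-4)*(-24) = -236
Dz = 4*[3*(-6) - 15*(-4)] - 3*[(-1)*(-6) - 15*2] + 2*[(-1)*(-4) - 3*2]
  = 4*(42) - 3*(-24) + 2*(-2) = 236
x = Dx/D = 354/-118 = -3, y = Dy/D = -236/-118 = 2, z = Dz/D = 236/-118 = -2
Check eq1: (4)(-3) + (3)(2) + (-4)(-2) = 2 = 2 ✓
Check eq2: (-1)(-3) + (3)(2) + (-3)(-2) = 15 = 15 ✓
Check eq3: (2)(-3) + (-4)(2) + (-4)(-2) = -6 = -6 ✓

x = -3, y = 2, z = -2


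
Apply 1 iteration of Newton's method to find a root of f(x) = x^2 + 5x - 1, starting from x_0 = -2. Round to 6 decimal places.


Newton's method: x_(n+1) = x_n - f(x_n)/f'(x_n)
f(x) = x^2 + 5x - 1
f'(x) = 2x + 5

Iteration 1:
  f(-2.000000) = -7.000000
  f'(-2.000000) = 1.000000
  x_1 = -2.000000 - (-7.000000)/(1.000000) = 5.000000

x_1 = 5.000000


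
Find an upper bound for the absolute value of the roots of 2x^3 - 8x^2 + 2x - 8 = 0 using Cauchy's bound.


Cauchy's bound: all roots r satisfy |r| <= 1 + max(|a_i/a_n|) for i = 0,...,n-1
where a_n is the leading coefficient.

Coefficients: [2, -8, 2, -8]
Leading coefficient a_n = 2
Ratios |a_i/a_n|: 4, 1, 4
Maximum ratio: 4
Cauchy's bound: |r| <= 1 + 4 = 5

Upper bound = 5


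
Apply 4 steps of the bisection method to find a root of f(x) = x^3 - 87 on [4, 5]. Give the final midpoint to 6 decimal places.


f(x) = x^3 - 87
f(4) = -23 < 0
f(5) = 38 > 0

Step 1: midpoint = (4.000000 + 5.000000)/2 = 4.500000
  f(4.500000) = 4.125000
  f(mid) > 0, so root is in [4.000000, 4.500000]

Step 2: midpoint = (4.000000 + 4.500000)/2 = 4.250000
  f(4.250000) = -10.234375
  f(mid) < 0, so root is in [4.250000, 4.500000]

Step 3: midpoint = (4.250000 + 4.500000)/2 = 4.375000
  f(4.375000) = -3.259766
  f(mid) < 0, so root is in [4.375000, 4.500000]

Step 4: midpoint = (4.375000 + 4.500000)/2 = 4.437500
  f(4.437500) = 0.380615
  f(mid) > 0, so root is in [4.375000, 4.437500]

midpoint = 4.437500


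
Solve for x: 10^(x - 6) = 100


Express both sides with the same base.
100 = 10^2
Since the bases match, equate exponents: x - 6 = 2
So x = 2 - (-6) = 8

x = 8


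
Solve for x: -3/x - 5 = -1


Subtract -5 from both sides: -3/x = 4
Multiply both sides by x: -3 = 4 * x
Divide by 4: x = -3/4

x = -3/4


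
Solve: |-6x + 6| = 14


An absolute value equation |expr| = 14 gives two cases:
Case 1: -6x + 6 = 14
  -6x = 8, so x = -4/3
Case 2: -6x + 6 = -14
  -6x = -20, so x = 10/3

x = -4/3, x = 10/3


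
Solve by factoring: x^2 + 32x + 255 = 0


We need two numbers that multiply to 255 and add to 32.
Those numbers are 15 and 17 (since 15 * 17 = 255 and 15 + 17 = 32).
So x^2 + 32x + 255 = (x + 15)(x + 17) = 0
Setting each factor to zero: x = -15 or x = -17

x = -17, x = -15


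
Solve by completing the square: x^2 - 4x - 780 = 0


Start: x^2 - 4x - 780 = 0
Move constant: x^2 - 4x = 780
Half of -4 is -2, squared is 4
Add 4 to both sides: x^2 - 4x + 4 = 784
(x - 2)^2 = 784
x - 2 = ±28
x = 2 + 28 = 30 or x = 2 - 28 = -26

x = -26, x = 30


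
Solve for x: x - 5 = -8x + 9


Starting with: x - 5 = -8x + 9
Move all x terms to left: (1 + 8)x = 9 + 5
Simplify: 9x = 14
Divide both sides by 9: x = 14/9

x = 14/9


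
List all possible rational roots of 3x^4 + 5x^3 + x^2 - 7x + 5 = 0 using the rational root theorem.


Rational root theorem: possible roots are ±p/q where:
  p divides the constant term (5): p ∈ {1, 5}
  q divides the leading coefficient (3): q ∈ {1, 3}

All possible rational roots: -5, -5/3, -1, -1/3, 1/3, 1, 5/3, 5

-5, -5/3, -1, -1/3, 1/3, 1, 5/3, 5


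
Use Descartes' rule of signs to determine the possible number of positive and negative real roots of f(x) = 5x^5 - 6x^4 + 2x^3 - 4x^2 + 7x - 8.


Descartes' rule of signs:

For positive roots, count sign changes in f(x) = 5x^5 - 6x^4 + 2x^3 - 4x^2 + 7x - 8:
Signs of coefficients: +, -, +, -, +, -
Number of sign changes: 5
Possible positive real roots: 5, 3, 1

For negative roots, examine f(-x) = -5x^5 - 6x^4 - 2x^3 - 4x^2 - 7x - 8:
Signs of coefficients: -, -, -, -, -, -
Number of sign changes: 0
Possible negative real roots: 0

Positive roots: 5 or 3 or 1; Negative roots: 0


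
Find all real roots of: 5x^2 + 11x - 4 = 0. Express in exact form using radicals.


Using the quadratic formula: x = (-b ± sqrt(b^2 - 4ac)) / (2a)
Here a = 5, b = 11, c = -4
Discriminant = b^2 - 4ac = 11^2 - 4(5)(-4) = 121 + 80 = 201
Since discriminant = 201 > 0, there are two real roots.
x = (-11 ± sqrt(201)) / 10
Numerically: x ≈ 0.3177 or x ≈ -2.5177

x = (-11 + sqrt(201)) / 10 or x = (-11 - sqrt(201)) / 10


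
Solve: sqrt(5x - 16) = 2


Square both sides: 5x - 16 = 2^2 = 4
5x = 4 + 16 = 20
x = 4
Check: sqrt(5*4 - 16) = sqrt(4) = 2 ✓

x = 4


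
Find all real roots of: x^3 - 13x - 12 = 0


Let p(x) = x^3 - 13x - 12. By the rational root theorem (leading coefficient 1), any rational root is an integer divisor of 12: try ±1, ±2, ... in turn.
Test x = 1: value = -24 ≠ 0.
Test x = -1: value = 0 ✓, so (x + 1) is a factor.
Synthetic division by (x + 1): bring down 1; 1(-1) + 0 = -1; (-1)(-1) - 13 = -12; (-12)(-1) - 12 = 0 → quotient x^2 - x - 12, remainder 0.
Solve the quadratic x^2 - x - 12 = 0: discriminant = (-1)^2 - 4(1)(-12) = 1 + 48 = 49.
sqrt(49) = 7, so x = (1 ± 7)/2: x = 4 or x = -3.

x = -3, x = -1, x = 4


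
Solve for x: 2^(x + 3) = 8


Express both sides with the same base.
8 = 2^3
Since the bases match, equate exponents: x + 3 = 3
So x = 3 - (3) = 0

x = 0


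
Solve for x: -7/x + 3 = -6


Subtract 3 from both sides: -7/x = -9
Multiply both sides by x: -7 = -9 * x
Divide by -9: x = 7/9

x = 7/9


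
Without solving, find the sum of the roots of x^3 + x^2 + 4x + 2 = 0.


By Vieta's formulas for x^3 + bx^2 + cx + d = 0:
  r1 + r2 + r3 = -b/a = -1
  r1*r2 + r1*r3 + r2*r3 = c/a = 4
  r1*r2*r3 = -d/a = -2


Sum = -1


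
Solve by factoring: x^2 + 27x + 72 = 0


We need two numbers that multiply to 72 and add to 27.
Those numbers are 24 and 3 (since 24 * 3 = 72 and 24 + 3 = 27).
So x^2 + 27x + 72 = (x + 24)(x + 3) = 0
Setting each factor to zero: x = -24 or x = -3

x = -24, x = -3


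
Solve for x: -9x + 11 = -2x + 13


Starting with: -9x + 11 = -2x + 13
Move all x terms to left: (-9 + 2)x = 13 - 11
Simplify: -7x = 2
Divide both sides by -7: x = -2/7

x = -2/7


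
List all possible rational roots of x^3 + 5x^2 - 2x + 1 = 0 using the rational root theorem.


Rational root theorem: possible roots are ±p/q where:
  p divides the constant term (1): p ∈ {1}
  q divides the leading coefficient (1): q ∈ {1}

All possible rational roots: -1, 1

-1, 1


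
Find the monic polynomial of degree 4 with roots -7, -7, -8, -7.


A monic polynomial with roots -7, -7, -8, -7 is:
p(x) = (x + 7)(x + 7)(x + 8)(x + 7)
After multiplying by (x + 7): x + 7
After multiplying by (x + 7): x^2 + 14x + 49
After multiplying by (x + 8): x^3 + 22x^2 + 161x + 392
After multiplying by (x + 7): x^4 + 29x^3 + 315x^2 + 1519x + 2744

x^4 + 29x^3 + 315x^2 + 1519x + 2744


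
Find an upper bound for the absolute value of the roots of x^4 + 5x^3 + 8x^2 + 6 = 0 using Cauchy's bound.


Cauchy's bound: all roots r satisfy |r| <= 1 + max(|a_i/a_n|) for i = 0,...,n-1
where a_n is the leading coefficient.

Coefficients: [1, 5, 8, 0, 6]
Leading coefficient a_n = 1
Ratios |a_i/a_n|: 5, 8, 0, 6
Maximum ratio: 8
Cauchy's bound: |r| <= 1 + 8 = 9

Upper bound = 9


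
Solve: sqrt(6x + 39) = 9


Square both sides: 6x + 39 = 9^2 = 81
6x = 81 - 39 = 42
x = 7
Check: sqrt(6*7 + 39) = sqrt(81) = 9 ✓

x = 7


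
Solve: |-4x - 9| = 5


An absolute value equation |expr| = 5 gives two cases:
Case 1: -4x - 9 = 5
  -4x = 14, so x = -7/2
Case 2: -4x - 9 = -5
  -4x = 4, so x = -1

x = -7/2, x = -1


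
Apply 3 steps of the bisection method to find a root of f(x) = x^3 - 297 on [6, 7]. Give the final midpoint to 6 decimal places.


f(x) = x^3 - 297
f(6) = -81 < 0
f(7) = 46 > 0

Step 1: midpoint = (6.000000 + 7.000000)/2 = 6.500000
  f(6.500000) = -22.375000
  f(mid) < 0, so root is in [6.500000, 7.000000]

Step 2: midpoint = (6.500000 + 7.000000)/2 = 6.750000
  f(6.750000) = 10.546875
  f(mid) > 0, so root is in [6.500000, 6.750000]

Step 3: midpoint = (6.500000 + 6.750000)/2 = 6.625000
  f(6.625000) = -6.224609
  f(mid) < 0, so root is in [6.625000, 6.750000]

midpoint = 6.625000


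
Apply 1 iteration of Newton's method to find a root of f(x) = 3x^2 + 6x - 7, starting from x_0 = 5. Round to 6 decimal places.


Newton's method: x_(n+1) = x_n - f(x_n)/f'(x_n)
f(x) = 3x^2 + 6x - 7
f'(x) = 6x + 6

Iteration 1:
  f(5.000000) = 98.000000
  f'(5.000000) = 36.000000
  x_1 = 5.000000 - (98.000000)/(36.000000) = 2.277778

x_1 = 2.277778


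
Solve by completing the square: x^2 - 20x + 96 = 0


Start: x^2 - 20x + 96 = 0
Move constant: x^2 - 20x = -96
Half of -20 is -10, squared is 100
Add 100 to both sides: x^2 - 20x + 100 = 4
(x - 10)^2 = 4
x - 10 = ±2
x = 10 + 2 = 12 or x = 10 - 2 = 8

x = 8, x = 12


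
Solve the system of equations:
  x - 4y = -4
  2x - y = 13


Using Cramer's rule:
Determinant D = (1)(-1) - (2)(-4) = -1 + 8 = 7
Dx = (-4)(-1) - (13)(-4) = 4 + 52 = 56
Dy = (1)(13) - (2)(-4) = 13 + 8 = 21
x = Dx/D = 56/7 = 8
y = Dy/D = 21/7 = 3

x = 8, y = 3


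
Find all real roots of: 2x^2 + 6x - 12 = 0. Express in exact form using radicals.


Using the quadratic formula: x = (-b ± sqrt(b^2 - 4ac)) / (2a)
Here a = 2, b = 6, c = -12
Discriminant = b^2 - 4ac = 6^2 - 4(2)(-12) = 36 + 96 = 132
Since discriminant = 132 > 0, there are two real roots.
x = (-6 ± 2*sqrt(33)) / 4
Simplifying: x = (-3 ± sqrt(33)) / 2
Numerically: x ≈ 1.3723 or x ≈ -4.3723

x = (-3 + sqrt(33)) / 2 or x = (-3 - sqrt(33)) / 2


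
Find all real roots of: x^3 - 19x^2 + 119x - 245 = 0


Let p(x) = x^3 - 19x^2 + 119x - 245. By the rational root theorem (leading coefficient 1), any rational root is an integer divisor of 245: try ±1, ±2, ... in turn.
Test x = 1: value = -144 ≠ 0.
Test x = -1: value = -384 ≠ 0.
Test x = 5: value = 0 ✓, so (x - 5) is a factor.
Synthetic division by (x - 5): bring down 1; 1(5) - 19 = -14; (-14)(5) + 119 = 49; 49(5) - 245 = 0 → quotient x^2 - 14x + 49, remainder 0.
Solve the quadratic x^2 - 14x + 49 = 0: discriminant = (-14)^2 - 4(1)(49) = 196 - 196 = 0.
Discriminant = 0, so a double root: x = 14/2 = 7.

x = 5, x = 7 (multiplicity 2)


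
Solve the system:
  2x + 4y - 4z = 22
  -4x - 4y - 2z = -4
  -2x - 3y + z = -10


Using Cramer's rule. Expand each determinant along the first row.
D  = 2*[(-4)*1 - (-2)*(-3)] - 4*[(-4)*1 - (-2)*(-2)] + (-4)*[(-4)*(-3) - (-4)*(-2)]
  = 2*(-10) - 4*(-8) + (-4)*(4) = -4
Dx = 22*[(-4)*1 - (-2)*(-3)] - 4*[(-4)*1 - (-2)*(-10)] + (-4)*[(-4)*(-3) - (-4)*(-10)]
  = 22*(-10) - 4*(-24) + (-4)*(-28) = -12
Dy = 2*[(-4)*1 - (-2)*(-10)] - 22*[(-4)*1 - (-2)*(-2)] + (-4)*[(-4)*(-10) - (-4)*(-2)]
  = 2*(-24) - 22*(-8) + (-4)*(32) = 0
Dz = 2*[(-4)*(-10) - (-4)*(-3)] - 4*[(-4)*(-10) - (-4)*(-2)] + 22*[(-4)*(-3) - (-4)*(-2)]
  = 2*(28) - 4*(32) + 22*(4) = 16
x = Dx/D = -12/-4 = 3, y = Dy/D = 0/-4 = 0, z = Dz/D = 16/-4 = -4
Check eq1: (2)(3) + (4)(0) + (-4)(-4) = 22 = 22 ✓
Check eq2: (-4)(3) + (-4)(0) + (-2)(-4) = -4 = -4 ✓
Check eq3: (-2)(3) + (-3)(0) + (1)(-4) = -10 = -10 ✓

x = 3, y = 0, z = -4
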